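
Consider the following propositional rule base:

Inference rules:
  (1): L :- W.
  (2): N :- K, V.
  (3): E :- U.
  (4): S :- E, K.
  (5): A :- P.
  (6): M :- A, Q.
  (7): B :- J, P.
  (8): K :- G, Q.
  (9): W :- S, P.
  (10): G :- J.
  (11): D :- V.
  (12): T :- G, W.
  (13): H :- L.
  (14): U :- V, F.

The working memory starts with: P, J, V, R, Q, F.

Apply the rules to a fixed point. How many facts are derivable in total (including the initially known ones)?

20

Round 1 — (5), (7), (10), (11), (14), derive A, B, G, D, U.
Round 2 — (3), (6), (8), derive E, M, K.
Round 3 — (2), (4), derive N, S.
Round 4 — (9), derive W.
Round 5 — (1), (12), derive L, T.
Round 6 — (13), derive H.
Closure: {A, B, D, E, F, G, H, J, K, L, M, N, P, Q, R, S, T, U, V, W} — 20 facts.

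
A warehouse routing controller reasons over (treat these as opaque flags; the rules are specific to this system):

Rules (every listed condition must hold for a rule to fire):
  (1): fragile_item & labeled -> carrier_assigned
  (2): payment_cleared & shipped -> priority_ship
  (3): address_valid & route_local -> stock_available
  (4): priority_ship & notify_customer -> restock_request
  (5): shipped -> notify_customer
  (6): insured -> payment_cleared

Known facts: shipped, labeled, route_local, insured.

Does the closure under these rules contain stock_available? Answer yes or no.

no

Round 1 — (5), (6), derive notify_customer, payment_cleared.
Round 2 — (2), derive priority_ship.
Round 3 — (4), derive restock_request.
Fixed point reached. stock_available is concluded only by (3); (3) needs address_valid (never derived).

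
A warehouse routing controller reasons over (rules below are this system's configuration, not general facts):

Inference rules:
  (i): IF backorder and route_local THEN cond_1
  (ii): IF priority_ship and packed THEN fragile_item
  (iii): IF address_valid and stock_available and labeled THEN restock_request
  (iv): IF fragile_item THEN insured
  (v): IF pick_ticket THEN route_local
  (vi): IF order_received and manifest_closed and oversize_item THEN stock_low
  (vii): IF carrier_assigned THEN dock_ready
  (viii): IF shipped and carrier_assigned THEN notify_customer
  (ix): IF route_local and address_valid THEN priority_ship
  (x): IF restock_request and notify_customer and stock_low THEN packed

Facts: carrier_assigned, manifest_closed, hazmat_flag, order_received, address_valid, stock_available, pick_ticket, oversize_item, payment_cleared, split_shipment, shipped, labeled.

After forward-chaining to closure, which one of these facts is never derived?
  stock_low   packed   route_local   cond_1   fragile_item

Round 1: (iii) [IF address_valid and stock_available and labeled THEN restock_request]; (v) [IF pick_ticket THEN route_local]; (vi) [IF order_received and manifest_closed and oversize_item THEN stock_low]; (vii) [IF carrier_assigned THEN dock_ready]; (viii) [IF shipped and carrier_assigned THEN notify_customer]. New: restock_request, route_local, stock_low, dock_ready, notify_customer.
Round 2: (ix) [IF route_local and address_valid THEN priority_ship]; (x) [IF restock_request and notify_customer and stock_low THEN packed]. New: priority_ship, packed.
Round 3: (ii) [IF priority_ship and packed THEN fragile_item]. New: fragile_item.
Round 4: (iv) [IF fragile_item THEN insured]. New: insured.
Derived: route_local (round 1), fragile_item (round 3), packed (round 2), stock_low (round 1). cond_1 never appears in any round.

cond_1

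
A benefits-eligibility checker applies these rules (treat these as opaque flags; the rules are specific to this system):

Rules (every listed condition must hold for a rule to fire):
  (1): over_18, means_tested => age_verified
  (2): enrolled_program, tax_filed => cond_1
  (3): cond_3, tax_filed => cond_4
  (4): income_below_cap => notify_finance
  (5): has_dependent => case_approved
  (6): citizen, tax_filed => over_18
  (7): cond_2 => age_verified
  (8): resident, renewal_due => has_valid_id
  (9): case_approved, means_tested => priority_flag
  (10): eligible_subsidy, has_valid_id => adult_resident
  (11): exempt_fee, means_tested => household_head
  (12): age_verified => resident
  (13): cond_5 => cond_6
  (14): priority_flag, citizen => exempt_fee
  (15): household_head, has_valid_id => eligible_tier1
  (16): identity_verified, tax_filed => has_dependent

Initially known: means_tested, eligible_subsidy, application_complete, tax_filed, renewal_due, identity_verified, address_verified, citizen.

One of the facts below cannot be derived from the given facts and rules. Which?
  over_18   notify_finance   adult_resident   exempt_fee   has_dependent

notify_finance

Round 1: (6) [citizen, tax_filed => over_18]; (16) [identity_verified, tax_filed => has_dependent]. Adds over_18, has_dependent.
Round 2: (1) [over_18, means_tested => age_verified]; (5) [has_dependent => case_approved]. Adds age_verified, case_approved.
Round 3: (9) [case_approved, means_tested => priority_flag]; (12) [age_verified => resident]. Adds priority_flag, resident.
Round 4: (8) [resident, renewal_due => has_valid_id]; (14) [priority_flag, citizen => exempt_fee]. Adds has_valid_id, exempt_fee.
Round 5: (10) [eligible_subsidy, has_valid_id => adult_resident]; (11) [exempt_fee, means_tested => household_head]. Adds adult_resident, household_head.
Round 6: (15) [household_head, has_valid_id => eligible_tier1]. Adds eligible_tier1.
Derived: over_18 (round 1), adult_resident (round 5), has_dependent (round 1), exempt_fee (round 4). notify_finance never appears in any round.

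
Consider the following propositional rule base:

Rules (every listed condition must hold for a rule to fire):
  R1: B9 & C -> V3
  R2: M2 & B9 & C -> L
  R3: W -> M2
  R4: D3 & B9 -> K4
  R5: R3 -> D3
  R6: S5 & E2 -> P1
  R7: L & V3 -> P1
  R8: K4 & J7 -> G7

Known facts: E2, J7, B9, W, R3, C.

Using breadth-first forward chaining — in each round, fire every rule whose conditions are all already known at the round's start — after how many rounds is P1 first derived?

3

[1] R1 [B9 & C -> V3]; R3 [W -> M2]; R5 [R3 -> D3]. ⇒ new: V3, M2, D3.
[2] R2 [M2 & B9 & C -> L]; R4 [D3 & B9 -> K4]. ⇒ new: L, K4.
[3] R7 [L & V3 -> P1]; R8 [K4 & J7 -> G7]. ⇒ new: P1, G7.
P1 first appears in round 3.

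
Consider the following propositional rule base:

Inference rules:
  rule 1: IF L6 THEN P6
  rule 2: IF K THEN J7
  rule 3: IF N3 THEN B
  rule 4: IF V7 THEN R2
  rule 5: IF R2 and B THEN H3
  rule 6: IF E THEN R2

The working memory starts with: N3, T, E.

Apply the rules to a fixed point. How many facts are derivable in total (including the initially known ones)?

Round 1: rule 3 [IF N3 THEN B]; rule 6 [IF E THEN R2]. Adds B, R2.
Round 2: rule 5 [IF R2 and B THEN H3]. Adds H3.
Closure: {B, E, H3, N3, R2, T} — 6 facts.

6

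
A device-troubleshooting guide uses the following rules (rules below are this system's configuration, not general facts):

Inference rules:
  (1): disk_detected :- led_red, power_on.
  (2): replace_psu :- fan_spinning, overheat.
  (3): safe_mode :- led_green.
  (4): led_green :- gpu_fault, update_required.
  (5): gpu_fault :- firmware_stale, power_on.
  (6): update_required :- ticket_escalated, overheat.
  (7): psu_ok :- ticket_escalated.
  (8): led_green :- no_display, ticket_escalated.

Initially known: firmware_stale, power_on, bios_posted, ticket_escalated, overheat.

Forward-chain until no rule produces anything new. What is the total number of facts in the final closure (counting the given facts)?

10

Round 1 fires (5), (6), (7), giving gpu_fault, update_required, psu_ok.
Round 2 fires (4), giving led_green.
Round 3 fires (3), giving safe_mode.
Closure: {bios_posted, firmware_stale, gpu_fault, led_green, overheat, power_on, psu_ok, safe_mode, ticket_escalated, update_required} — 10 facts.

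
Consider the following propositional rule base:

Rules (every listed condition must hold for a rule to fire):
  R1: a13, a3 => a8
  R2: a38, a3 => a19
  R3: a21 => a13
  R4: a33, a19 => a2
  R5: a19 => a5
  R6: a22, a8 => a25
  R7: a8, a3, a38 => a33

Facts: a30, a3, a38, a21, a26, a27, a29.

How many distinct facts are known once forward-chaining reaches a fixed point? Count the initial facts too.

Round 1: R2 [a38, a3 => a19]; R3 [a21 => a13]. Adds a19, a13.
Round 2: R1 [a13, a3 => a8]; R5 [a19 => a5]. Adds a8, a5.
Round 3: R7 [a8, a3, a38 => a33]. Adds a33.
Round 4: R4 [a33, a19 => a2]. Adds a2.
Closure: {a13, a19, a2, a21, a26, a27, a29, a3, a30, a33, a38, a5, a8} — 13 facts.

13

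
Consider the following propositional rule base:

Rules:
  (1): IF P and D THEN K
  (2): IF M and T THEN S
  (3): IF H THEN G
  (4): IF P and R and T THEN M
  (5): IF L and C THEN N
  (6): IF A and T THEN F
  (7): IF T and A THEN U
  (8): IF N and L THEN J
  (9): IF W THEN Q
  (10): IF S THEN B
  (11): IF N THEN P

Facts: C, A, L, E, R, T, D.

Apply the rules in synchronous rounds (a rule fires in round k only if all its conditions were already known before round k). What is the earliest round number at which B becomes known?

[1] (5) [IF L and C THEN N]; (6) [IF A and T THEN F]; (7) [IF T and A THEN U]. ⇒ new: N, F, U.
[2] (8) [IF N and L THEN J]; (11) [IF N THEN P]. ⇒ new: J, P.
[3] (1) [IF P and D THEN K]; (4) [IF P and R and T THEN M]. ⇒ new: K, M.
[4] (2) [IF M and T THEN S]. ⇒ new: S.
[5] (10) [IF S THEN B]. ⇒ new: B.
B first appears in round 5.

5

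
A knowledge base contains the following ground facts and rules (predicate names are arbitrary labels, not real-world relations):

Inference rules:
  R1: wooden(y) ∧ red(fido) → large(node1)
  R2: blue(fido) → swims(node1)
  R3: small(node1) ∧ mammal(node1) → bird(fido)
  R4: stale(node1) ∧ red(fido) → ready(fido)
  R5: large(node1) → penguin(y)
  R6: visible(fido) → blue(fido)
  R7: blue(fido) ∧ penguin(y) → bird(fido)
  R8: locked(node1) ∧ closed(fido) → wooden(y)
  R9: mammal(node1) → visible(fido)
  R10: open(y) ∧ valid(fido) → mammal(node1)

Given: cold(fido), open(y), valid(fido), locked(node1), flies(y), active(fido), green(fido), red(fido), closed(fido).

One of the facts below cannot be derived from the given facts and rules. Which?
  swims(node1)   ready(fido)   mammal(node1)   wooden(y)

[1] R8 [locked(node1) ∧ closed(fido) → wooden(y)]; R10 [open(y) ∧ valid(fido) → mammal(node1)]. ⇒ new: wooden(y), mammal(node1).
[2] R1 [wooden(y) ∧ red(fido) → large(node1)]; R9 [mammal(node1) → visible(fido)]. ⇒ new: large(node1), visible(fido).
[3] R5 [large(node1) → penguin(y)]; R6 [visible(fido) → blue(fido)]. ⇒ new: penguin(y), blue(fido).
[4] R2 [blue(fido) → swims(node1)]; R7 [blue(fido) ∧ penguin(y) → bird(fido)]. ⇒ new: swims(node1), bird(fido).
Derived: swims(node1) (round 4), mammal(node1) (round 1), wooden(y) (round 1). ready(fido) never appears in any round.

ready(fido)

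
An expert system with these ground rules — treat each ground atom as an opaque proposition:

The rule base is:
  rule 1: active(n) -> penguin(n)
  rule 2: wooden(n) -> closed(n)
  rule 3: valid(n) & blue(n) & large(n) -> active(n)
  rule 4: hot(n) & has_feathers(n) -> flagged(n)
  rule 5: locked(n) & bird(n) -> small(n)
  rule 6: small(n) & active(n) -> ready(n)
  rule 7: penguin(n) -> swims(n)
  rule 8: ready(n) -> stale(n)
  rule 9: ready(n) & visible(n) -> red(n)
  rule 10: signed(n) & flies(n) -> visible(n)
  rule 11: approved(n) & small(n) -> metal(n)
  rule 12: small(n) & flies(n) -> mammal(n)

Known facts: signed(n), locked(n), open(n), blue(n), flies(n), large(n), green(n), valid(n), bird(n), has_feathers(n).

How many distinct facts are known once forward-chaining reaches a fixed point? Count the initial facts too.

Round 1 fires rule 3, rule 5, rule 10, giving active(n), small(n), visible(n).
Round 2 fires rule 1, rule 6, rule 12, giving penguin(n), ready(n), mammal(n).
Round 3 fires rule 7, rule 8, rule 9, giving swims(n), stale(n), red(n).
Closure: {active(n), bird(n), blue(n), flies(n), green(n), has_feathers(n), large(n), locked(n), mammal(n), open(n), penguin(n), ready(n), red(n), signed(n), small(n), stale(n), swims(n), valid(n), visible(n)} — 19 facts.

19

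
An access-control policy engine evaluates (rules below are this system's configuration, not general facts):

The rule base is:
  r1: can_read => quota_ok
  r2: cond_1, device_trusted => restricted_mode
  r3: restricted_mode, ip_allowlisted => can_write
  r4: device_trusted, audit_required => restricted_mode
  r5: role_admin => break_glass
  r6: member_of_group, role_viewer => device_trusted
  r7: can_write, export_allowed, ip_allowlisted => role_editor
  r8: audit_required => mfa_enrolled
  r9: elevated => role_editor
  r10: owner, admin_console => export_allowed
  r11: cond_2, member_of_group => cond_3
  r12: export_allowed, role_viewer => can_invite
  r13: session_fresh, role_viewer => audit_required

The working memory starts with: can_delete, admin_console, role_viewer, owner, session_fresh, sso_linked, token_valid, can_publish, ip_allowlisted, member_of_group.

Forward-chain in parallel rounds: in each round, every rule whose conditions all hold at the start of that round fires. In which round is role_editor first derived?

4

Round 1: r6 [member_of_group, role_viewer => device_trusted]; r10 [owner, admin_console => export_allowed]; r13 [session_fresh, role_viewer => audit_required]. Adds device_trusted, export_allowed, audit_required.
Round 2: r4 [device_trusted, audit_required => restricted_mode]; r8 [audit_required => mfa_enrolled]; r12 [export_allowed, role_viewer => can_invite]. Adds restricted_mode, mfa_enrolled, can_invite.
Round 3: r3 [restricted_mode, ip_allowlisted => can_write]. Adds can_write.
Round 4: r7 [can_write, export_allowed, ip_allowlisted => role_editor]. Adds role_editor.
role_editor first appears in round 4.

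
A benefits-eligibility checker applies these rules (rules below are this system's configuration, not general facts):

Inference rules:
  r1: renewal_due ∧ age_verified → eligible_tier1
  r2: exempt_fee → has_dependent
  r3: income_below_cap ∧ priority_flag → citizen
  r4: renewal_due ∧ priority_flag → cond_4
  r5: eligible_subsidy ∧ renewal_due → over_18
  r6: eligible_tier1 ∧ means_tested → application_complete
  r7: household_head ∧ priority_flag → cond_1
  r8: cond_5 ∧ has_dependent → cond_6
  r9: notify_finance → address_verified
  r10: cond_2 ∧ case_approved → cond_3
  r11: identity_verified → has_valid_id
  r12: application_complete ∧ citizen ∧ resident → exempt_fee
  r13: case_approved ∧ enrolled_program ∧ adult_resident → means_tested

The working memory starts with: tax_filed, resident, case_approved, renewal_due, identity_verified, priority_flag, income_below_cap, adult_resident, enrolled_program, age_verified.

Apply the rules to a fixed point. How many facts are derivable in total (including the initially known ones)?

18

Round 1 — r1, r3, r4, r11, r13, derive eligible_tier1, citizen, cond_4, has_valid_id, means_tested.
Round 2 — r6, derive application_complete.
Round 3 — r12, derive exempt_fee.
Round 4 — r2, derive has_dependent.
Closure: {adult_resident, age_verified, application_complete, case_approved, citizen, cond_4, eligible_tier1, enrolled_program, exempt_fee, has_dependent, has_valid_id, identity_verified, income_below_cap, means_tested, priority_flag, renewal_due, resident, tax_filed} — 18 facts.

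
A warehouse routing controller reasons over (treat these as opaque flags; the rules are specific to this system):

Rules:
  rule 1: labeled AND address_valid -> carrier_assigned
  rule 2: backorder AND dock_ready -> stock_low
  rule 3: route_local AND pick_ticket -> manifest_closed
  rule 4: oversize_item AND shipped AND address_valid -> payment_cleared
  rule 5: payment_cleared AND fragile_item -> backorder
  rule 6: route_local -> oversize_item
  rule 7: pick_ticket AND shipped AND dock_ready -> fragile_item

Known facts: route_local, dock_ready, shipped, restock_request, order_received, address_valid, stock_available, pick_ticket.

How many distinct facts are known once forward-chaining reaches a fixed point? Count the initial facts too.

14

Round 1 — rule 3, rule 6, rule 7, derive manifest_closed, oversize_item, fragile_item.
Round 2 — rule 4, derive payment_cleared.
Round 3 — rule 5, derive backorder.
Round 4 — rule 2, derive stock_low.
Closure: {address_valid, backorder, dock_ready, fragile_item, manifest_closed, order_received, oversize_item, payment_cleared, pick_ticket, restock_request, route_local, shipped, stock_available, stock_low} — 14 facts.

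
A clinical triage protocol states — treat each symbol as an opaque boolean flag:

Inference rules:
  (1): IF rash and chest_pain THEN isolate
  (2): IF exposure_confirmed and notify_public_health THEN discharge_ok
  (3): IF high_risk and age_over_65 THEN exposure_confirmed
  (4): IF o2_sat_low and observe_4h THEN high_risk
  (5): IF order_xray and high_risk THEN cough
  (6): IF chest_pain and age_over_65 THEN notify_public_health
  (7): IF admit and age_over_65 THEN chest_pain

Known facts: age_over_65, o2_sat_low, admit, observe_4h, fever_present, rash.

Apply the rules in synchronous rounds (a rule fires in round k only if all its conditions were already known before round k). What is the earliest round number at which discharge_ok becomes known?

[1] (4) [IF o2_sat_low and observe_4h THEN high_risk]; (7) [IF admit and age_over_65 THEN chest_pain]. ⇒ new: high_risk, chest_pain.
[2] (1) [IF rash and chest_pain THEN isolate]; (3) [IF high_risk and age_over_65 THEN exposure_confirmed]; (6) [IF chest_pain and age_over_65 THEN notify_public_health]. ⇒ new: isolate, exposure_confirmed, notify_public_health.
[3] (2) [IF exposure_confirmed and notify_public_health THEN discharge_ok]. ⇒ new: discharge_ok.
discharge_ok first appears in round 3.

3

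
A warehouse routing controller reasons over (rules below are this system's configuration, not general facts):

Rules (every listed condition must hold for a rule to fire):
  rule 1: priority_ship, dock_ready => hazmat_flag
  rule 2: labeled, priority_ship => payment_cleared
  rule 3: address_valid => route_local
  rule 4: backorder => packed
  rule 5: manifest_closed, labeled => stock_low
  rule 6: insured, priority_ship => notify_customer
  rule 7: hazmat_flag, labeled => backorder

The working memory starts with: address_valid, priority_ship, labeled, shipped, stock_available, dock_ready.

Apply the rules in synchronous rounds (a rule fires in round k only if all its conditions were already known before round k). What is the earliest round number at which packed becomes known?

[1] rule 1 [priority_ship, dock_ready => hazmat_flag]; rule 2 [labeled, priority_ship => payment_cleared]; rule 3 [address_valid => route_local]. ⇒ new: hazmat_flag, payment_cleared, route_local.
[2] rule 7 [hazmat_flag, labeled => backorder]. ⇒ new: backorder.
[3] rule 4 [backorder => packed]. ⇒ new: packed.
packed first appears in round 3.

3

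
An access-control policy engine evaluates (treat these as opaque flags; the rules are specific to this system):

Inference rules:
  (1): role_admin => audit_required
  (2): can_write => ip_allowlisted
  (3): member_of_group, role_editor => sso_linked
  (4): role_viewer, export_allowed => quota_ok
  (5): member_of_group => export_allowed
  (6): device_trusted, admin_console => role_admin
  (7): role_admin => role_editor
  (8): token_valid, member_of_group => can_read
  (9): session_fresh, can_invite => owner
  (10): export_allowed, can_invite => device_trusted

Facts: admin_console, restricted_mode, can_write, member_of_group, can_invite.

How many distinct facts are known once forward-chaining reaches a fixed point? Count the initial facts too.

[1] (2) [can_write => ip_allowlisted]; (5) [member_of_group => export_allowed]. ⇒ new: ip_allowlisted, export_allowed.
[2] (10) [export_allowed, can_invite => device_trusted]. ⇒ new: device_trusted.
[3] (6) [device_trusted, admin_console => role_admin]. ⇒ new: role_admin.
[4] (1) [role_admin => audit_required]; (7) [role_admin => role_editor]. ⇒ new: audit_required, role_editor.
[5] (3) [member_of_group, role_editor => sso_linked]. ⇒ new: sso_linked.
Closure: {admin_console, audit_required, can_invite, can_write, device_trusted, export_allowed, ip_allowlisted, member_of_group, restricted_mode, role_admin, role_editor, sso_linked} — 12 facts.

12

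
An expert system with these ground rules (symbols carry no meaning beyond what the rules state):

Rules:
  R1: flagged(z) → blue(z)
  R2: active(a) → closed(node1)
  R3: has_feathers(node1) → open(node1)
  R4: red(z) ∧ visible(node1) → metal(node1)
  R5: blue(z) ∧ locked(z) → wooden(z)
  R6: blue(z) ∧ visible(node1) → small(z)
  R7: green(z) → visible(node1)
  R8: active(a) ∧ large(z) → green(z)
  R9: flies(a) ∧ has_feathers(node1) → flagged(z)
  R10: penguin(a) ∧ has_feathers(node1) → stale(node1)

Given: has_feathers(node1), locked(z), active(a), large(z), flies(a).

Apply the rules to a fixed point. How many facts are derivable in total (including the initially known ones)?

13

[1] R2 [active(a) → closed(node1)]; R3 [has_feathers(node1) → open(node1)]; R8 [active(a) ∧ large(z) → green(z)]; R9 [flies(a) ∧ has_feathers(node1) → flagged(z)]. ⇒ new: closed(node1), open(node1), green(z), flagged(z).
[2] R1 [flagged(z) → blue(z)]; R7 [green(z) → visible(node1)]. ⇒ new: blue(z), visible(node1).
[3] R5 [blue(z) ∧ locked(z) → wooden(z)]; R6 [blue(z) ∧ visible(node1) → small(z)]. ⇒ new: wooden(z), small(z).
Closure: {active(a), blue(z), closed(node1), flagged(z), flies(a), green(z), has_feathers(node1), large(z), locked(z), open(node1), small(z), visible(node1), wooden(z)} — 13 facts.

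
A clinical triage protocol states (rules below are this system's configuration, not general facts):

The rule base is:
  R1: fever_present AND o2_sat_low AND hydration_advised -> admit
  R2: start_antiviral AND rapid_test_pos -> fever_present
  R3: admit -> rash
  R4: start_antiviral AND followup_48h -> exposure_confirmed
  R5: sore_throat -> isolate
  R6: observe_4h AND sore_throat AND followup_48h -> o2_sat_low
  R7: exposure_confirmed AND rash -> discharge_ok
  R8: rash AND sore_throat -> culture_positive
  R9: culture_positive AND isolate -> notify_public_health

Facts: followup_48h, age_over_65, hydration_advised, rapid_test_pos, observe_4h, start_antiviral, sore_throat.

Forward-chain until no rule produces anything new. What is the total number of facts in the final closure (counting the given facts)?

16

Round 1: R2 [start_antiviral AND rapid_test_pos -> fever_present]; R4 [start_antiviral AND followup_48h -> exposure_confirmed]; R5 [sore_throat -> isolate]; R6 [observe_4h AND sore_throat AND followup_48h -> o2_sat_low]. New: fever_present, exposure_confirmed, isolate, o2_sat_low.
Round 2: R1 [fever_present AND o2_sat_low AND hydration_advised -> admit]. New: admit.
Round 3: R3 [admit -> rash]. New: rash.
Round 4: R7 [exposure_confirmed AND rash -> discharge_ok]; R8 [rash AND sore_throat -> culture_positive]. New: discharge_ok, culture_positive.
Round 5: R9 [culture_positive AND isolate -> notify_public_health]. New: notify_public_health.
Closure: {admit, age_over_65, culture_positive, discharge_ok, exposure_confirmed, fever_present, followup_48h, hydration_advised, isolate, notify_public_health, o2_sat_low, observe_4h, rapid_test_pos, rash, sore_throat, start_antiviral} — 16 facts.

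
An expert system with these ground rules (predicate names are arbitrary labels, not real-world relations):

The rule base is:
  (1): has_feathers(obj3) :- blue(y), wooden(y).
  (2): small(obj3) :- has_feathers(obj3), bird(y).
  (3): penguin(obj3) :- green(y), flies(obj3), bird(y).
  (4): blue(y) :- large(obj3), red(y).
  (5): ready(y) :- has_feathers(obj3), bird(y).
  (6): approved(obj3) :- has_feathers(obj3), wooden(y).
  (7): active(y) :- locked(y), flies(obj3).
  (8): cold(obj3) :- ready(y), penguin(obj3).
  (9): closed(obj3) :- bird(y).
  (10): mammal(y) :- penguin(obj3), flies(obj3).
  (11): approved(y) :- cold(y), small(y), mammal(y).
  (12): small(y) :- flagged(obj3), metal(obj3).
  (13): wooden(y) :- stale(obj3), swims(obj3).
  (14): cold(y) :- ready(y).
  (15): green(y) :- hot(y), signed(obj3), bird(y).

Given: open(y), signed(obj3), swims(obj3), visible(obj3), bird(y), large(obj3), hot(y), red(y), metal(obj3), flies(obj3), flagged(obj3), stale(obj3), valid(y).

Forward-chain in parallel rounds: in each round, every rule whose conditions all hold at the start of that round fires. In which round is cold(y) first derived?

Round 1: (4) [blue(y) :- large(obj3), red(y).]; (9) [closed(obj3) :- bird(y).]; (12) [small(y) :- flagged(obj3), metal(obj3).]; (13) [wooden(y) :- stale(obj3), swims(obj3).]; (15) [green(y) :- hot(y), signed(obj3), bird(y).]. Adds blue(y), closed(obj3), small(y), wooden(y), green(y).
Round 2: (1) [has_feathers(obj3) :- blue(y), wooden(y).]; (3) [penguin(obj3) :- green(y), flies(obj3), bird(y).]. Adds has_feathers(obj3), penguin(obj3).
Round 3: (2) [small(obj3) :- has_feathers(obj3), bird(y).]; (5) [ready(y) :- has_feathers(obj3), bird(y).]; (6) [approved(obj3) :- has_feathers(obj3), wooden(y).]; (10) [mammal(y) :- penguin(obj3), flies(obj3).]. Adds small(obj3), ready(y), approved(obj3), mammal(y).
Round 4: (8) [cold(obj3) :- ready(y), penguin(obj3).]; (14) [cold(y) :- ready(y).]. Adds cold(obj3), cold(y).
cold(y) first appears in round 4.

4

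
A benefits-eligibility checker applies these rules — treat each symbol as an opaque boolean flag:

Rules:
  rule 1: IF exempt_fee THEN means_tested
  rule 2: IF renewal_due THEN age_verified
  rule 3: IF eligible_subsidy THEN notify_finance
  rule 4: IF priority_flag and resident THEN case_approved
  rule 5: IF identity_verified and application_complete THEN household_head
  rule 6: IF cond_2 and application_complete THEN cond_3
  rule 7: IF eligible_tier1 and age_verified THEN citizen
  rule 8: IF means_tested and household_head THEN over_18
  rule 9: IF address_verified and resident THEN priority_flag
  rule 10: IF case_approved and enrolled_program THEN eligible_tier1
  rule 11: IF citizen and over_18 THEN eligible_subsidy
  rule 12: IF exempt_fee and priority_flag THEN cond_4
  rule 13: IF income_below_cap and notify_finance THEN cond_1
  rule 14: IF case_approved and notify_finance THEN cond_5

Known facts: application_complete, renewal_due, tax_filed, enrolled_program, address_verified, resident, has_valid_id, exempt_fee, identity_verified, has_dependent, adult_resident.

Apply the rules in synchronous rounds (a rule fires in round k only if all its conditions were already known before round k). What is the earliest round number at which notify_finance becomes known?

6

Round 1 fires rule 1, rule 2, rule 5, rule 9, giving means_tested, age_verified, household_head, priority_flag.
Round 2 fires rule 4, rule 8, rule 12, giving case_approved, over_18, cond_4.
Round 3 fires rule 10, giving eligible_tier1.
Round 4 fires rule 7, giving citizen.
Round 5 fires rule 11, giving eligible_subsidy.
Round 6 fires rule 3, giving notify_finance.
notify_finance first appears in round 6.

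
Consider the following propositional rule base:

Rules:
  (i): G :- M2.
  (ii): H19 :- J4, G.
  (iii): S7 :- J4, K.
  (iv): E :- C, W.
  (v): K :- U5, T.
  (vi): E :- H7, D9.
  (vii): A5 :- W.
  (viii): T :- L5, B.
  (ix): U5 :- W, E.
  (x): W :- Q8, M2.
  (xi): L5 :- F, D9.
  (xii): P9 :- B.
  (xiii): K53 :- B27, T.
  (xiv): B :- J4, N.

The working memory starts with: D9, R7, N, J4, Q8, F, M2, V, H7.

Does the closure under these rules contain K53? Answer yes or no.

Round 1: (i) [G :- M2.]; (vi) [E :- H7, D9.]; (x) [W :- Q8, M2.]; (xi) [L5 :- F, D9.]; (xiv) [B :- J4, N.]. New: G, E, W, L5, B.
Round 2: (ii) [H19 :- J4, G.]; (vii) [A5 :- W.]; (viii) [T :- L5, B.]; (ix) [U5 :- W, E.]; (xii) [P9 :- B.]. New: H19, A5, T, U5, P9.
Round 3: (v) [K :- U5, T.]. New: K.
Round 4: (iii) [S7 :- J4, K.]. New: S7.
Fixed point reached. K53 is concluded only by (xiii); (xiii) needs B27 (never derived).

no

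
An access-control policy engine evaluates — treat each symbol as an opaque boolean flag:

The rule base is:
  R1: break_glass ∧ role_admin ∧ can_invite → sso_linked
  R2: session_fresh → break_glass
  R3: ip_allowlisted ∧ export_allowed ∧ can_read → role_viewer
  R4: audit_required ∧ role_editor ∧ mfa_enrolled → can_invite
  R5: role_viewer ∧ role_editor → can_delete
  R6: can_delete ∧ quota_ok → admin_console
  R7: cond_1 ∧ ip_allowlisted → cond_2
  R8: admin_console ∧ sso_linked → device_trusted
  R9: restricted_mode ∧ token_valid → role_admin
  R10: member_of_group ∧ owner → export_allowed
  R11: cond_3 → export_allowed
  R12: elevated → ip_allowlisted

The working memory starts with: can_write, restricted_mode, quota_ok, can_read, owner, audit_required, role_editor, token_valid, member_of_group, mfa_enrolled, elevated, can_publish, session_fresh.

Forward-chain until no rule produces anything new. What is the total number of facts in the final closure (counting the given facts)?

23

Round 1: R2 [session_fresh → break_glass]; R4 [audit_required ∧ role_editor ∧ mfa_enrolled → can_invite]; R9 [restricted_mode ∧ token_valid → role_admin]; R10 [member_of_group ∧ owner → export_allowed]; R12 [elevated → ip_allowlisted]. Adds break_glass, can_invite, role_admin, export_allowed, ip_allowlisted.
Round 2: R1 [break_glass ∧ role_admin ∧ can_invite → sso_linked]; R3 [ip_allowlisted ∧ export_allowed ∧ can_read → role_viewer]. Adds sso_linked, role_viewer.
Round 3: R5 [role_viewer ∧ role_editor → can_delete]. Adds can_delete.
Round 4: R6 [can_delete ∧ quota_ok → admin_console]. Adds admin_console.
Round 5: R8 [admin_console ∧ sso_linked → device_trusted]. Adds device_trusted.
Closure: {admin_console, audit_required, break_glass, can_delete, can_invite, can_publish, can_read, can_write, device_trusted, elevated, export_allowed, ip_allowlisted, member_of_group, mfa_enrolled, owner, quota_ok, restricted_mode, role_admin, role_editor, role_viewer, session_fresh, sso_linked, token_valid} — 23 facts.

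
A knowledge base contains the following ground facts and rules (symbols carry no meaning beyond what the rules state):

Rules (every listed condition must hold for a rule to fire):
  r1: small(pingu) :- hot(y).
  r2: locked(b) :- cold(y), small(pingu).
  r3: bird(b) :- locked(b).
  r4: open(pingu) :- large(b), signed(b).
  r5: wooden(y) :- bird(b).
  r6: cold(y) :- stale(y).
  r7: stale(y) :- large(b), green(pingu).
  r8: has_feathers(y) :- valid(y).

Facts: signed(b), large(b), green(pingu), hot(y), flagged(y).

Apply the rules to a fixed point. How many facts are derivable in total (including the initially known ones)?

Round 1 — r1, r4, r7, derive small(pingu), open(pingu), stale(y).
Round 2 — r6, derive cold(y).
Round 3 — r2, derive locked(b).
Round 4 — r3, derive bird(b).
Round 5 — r5, derive wooden(y).
Closure: {bird(b), cold(y), flagged(y), green(pingu), hot(y), large(b), locked(b), open(pingu), signed(b), small(pingu), stale(y), wooden(y)} — 12 facts.

12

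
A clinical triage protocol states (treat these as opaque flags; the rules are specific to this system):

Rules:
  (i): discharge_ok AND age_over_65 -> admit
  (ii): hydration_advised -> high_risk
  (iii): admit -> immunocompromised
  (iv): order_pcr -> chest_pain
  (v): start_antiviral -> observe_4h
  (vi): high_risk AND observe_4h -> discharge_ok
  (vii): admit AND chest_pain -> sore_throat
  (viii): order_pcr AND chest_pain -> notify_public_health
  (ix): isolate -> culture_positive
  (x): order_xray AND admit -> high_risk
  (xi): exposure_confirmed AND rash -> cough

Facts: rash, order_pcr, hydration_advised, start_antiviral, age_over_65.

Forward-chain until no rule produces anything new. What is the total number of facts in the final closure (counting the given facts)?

13

[1] (ii) [hydration_advised -> high_risk]; (iv) [order_pcr -> chest_pain]; (v) [start_antiviral -> observe_4h]. ⇒ new: high_risk, chest_pain, observe_4h.
[2] (vi) [high_risk AND observe_4h -> discharge_ok]; (viii) [order_pcr AND chest_pain -> notify_public_health]. ⇒ new: discharge_ok, notify_public_health.
[3] (i) [discharge_ok AND age_over_65 -> admit]. ⇒ new: admit.
[4] (iii) [admit -> immunocompromised]; (vii) [admit AND chest_pain -> sore_throat]. ⇒ new: immunocompromised, sore_throat.
Closure: {admit, age_over_65, chest_pain, discharge_ok, high_risk, hydration_advised, immunocompromised, notify_public_health, observe_4h, order_pcr, rash, sore_throat, start_antiviral} — 13 facts.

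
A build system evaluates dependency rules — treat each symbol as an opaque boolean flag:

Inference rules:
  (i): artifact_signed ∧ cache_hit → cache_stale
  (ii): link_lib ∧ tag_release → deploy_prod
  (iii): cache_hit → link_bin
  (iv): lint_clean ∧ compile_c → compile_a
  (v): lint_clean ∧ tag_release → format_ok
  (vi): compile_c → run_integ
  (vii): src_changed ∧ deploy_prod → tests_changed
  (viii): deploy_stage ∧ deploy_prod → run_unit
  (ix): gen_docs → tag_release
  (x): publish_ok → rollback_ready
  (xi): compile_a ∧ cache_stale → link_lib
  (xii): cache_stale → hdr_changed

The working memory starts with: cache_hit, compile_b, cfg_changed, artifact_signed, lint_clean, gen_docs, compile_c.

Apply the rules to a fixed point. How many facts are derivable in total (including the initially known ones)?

Round 1 fires (i), (iii), (iv), (vi), (ix), giving cache_stale, link_bin, compile_a, run_integ, tag_release.
Round 2 fires (v), (xi), (xii), giving format_ok, link_lib, hdr_changed.
Round 3 fires (ii), giving deploy_prod.
Closure: {artifact_signed, cache_hit, cache_stale, cfg_changed, compile_a, compile_b, compile_c, deploy_prod, format_ok, gen_docs, hdr_changed, link_bin, link_lib, lint_clean, run_integ, tag_release} — 16 facts.

16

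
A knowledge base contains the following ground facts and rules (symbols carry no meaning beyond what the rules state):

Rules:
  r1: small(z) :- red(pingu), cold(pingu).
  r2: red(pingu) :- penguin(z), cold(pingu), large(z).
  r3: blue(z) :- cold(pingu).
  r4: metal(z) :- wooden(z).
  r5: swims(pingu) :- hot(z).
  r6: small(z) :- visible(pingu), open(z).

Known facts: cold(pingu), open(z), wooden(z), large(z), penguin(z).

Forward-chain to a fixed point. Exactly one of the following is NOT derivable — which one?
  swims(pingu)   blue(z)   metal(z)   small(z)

swims(pingu)

Round 1 — r2, r3, r4, derive red(pingu), blue(z), metal(z).
Round 2 — r1, derive small(z).
Derived: blue(z) (round 1), small(z) (round 2), metal(z) (round 1). swims(pingu) never appears in any round.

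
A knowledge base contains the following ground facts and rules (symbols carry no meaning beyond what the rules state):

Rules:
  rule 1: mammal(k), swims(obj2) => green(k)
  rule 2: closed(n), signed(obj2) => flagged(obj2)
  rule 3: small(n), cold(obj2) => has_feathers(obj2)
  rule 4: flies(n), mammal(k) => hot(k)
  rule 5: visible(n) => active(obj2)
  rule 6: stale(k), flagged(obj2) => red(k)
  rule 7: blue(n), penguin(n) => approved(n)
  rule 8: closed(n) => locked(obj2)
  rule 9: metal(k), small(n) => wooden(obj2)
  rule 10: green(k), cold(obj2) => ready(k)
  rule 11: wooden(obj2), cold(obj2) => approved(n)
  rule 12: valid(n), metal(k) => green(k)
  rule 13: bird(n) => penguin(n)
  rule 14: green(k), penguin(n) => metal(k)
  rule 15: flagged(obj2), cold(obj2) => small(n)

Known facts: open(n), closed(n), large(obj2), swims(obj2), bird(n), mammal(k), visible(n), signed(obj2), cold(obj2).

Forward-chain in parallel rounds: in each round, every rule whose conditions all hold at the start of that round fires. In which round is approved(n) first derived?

4

Round 1 — rule 1, rule 2, rule 5, rule 8, rule 13, derive green(k), flagged(obj2), active(obj2), locked(obj2), penguin(n).
Round 2 — rule 10, rule 14, rule 15, derive ready(k), metal(k), small(n).
Round 3 — rule 3, rule 9, derive has_feathers(obj2), wooden(obj2).
Round 4 — rule 11, derive approved(n).
approved(n) first appears in round 4.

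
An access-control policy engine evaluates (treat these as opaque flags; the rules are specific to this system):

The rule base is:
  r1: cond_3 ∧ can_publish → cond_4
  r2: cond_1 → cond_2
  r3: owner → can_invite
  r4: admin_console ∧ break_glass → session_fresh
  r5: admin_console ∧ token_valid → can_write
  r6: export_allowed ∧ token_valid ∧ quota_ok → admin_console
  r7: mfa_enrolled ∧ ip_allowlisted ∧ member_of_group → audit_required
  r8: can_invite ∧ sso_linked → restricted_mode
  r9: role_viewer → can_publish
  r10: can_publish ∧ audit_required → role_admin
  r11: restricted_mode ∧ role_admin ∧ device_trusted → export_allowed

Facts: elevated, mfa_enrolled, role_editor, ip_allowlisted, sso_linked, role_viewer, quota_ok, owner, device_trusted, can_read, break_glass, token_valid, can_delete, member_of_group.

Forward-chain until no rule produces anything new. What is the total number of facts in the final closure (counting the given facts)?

Round 1: r3 [owner → can_invite]; r7 [mfa_enrolled ∧ ip_allowlisted ∧ member_of_group → audit_required]; r9 [role_viewer → can_publish]. New: can_invite, audit_required, can_publish.
Round 2: r8 [can_invite ∧ sso_linked → restricted_mode]; r10 [can_publish ∧ audit_required → role_admin]. New: restricted_mode, role_admin.
Round 3: r11 [restricted_mode ∧ role_admin ∧ device_trusted → export_allowed]. New: export_allowed.
Round 4: r6 [export_allowed ∧ token_valid ∧ quota_ok → admin_console]. New: admin_console.
Round 5: r4 [admin_console ∧ break_glass → session_fresh]; r5 [admin_console ∧ token_valid → can_write]. New: session_fresh, can_write.
Closure: {admin_console, audit_required, break_glass, can_delete, can_invite, can_publish, can_read, can_write, device_trusted, elevated, export_allowed, ip_allowlisted, member_of_group, mfa_enrolled, owner, quota_ok, restricted_mode, role_admin, role_editor, role_viewer, session_fresh, sso_linked, token_valid} — 23 facts.

23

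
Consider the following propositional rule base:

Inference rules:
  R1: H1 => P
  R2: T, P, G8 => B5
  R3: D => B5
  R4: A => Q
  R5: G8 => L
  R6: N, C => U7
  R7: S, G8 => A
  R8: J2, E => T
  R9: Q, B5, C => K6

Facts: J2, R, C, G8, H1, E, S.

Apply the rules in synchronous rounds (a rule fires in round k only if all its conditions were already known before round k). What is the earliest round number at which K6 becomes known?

Round 1: R1 [H1 => P]; R5 [G8 => L]; R7 [S, G8 => A]; R8 [J2, E => T]. Adds P, L, A, T.
Round 2: R2 [T, P, G8 => B5]; R4 [A => Q]. Adds B5, Q.
Round 3: R9 [Q, B5, C => K6]. Adds K6.
K6 first appears in round 3.

3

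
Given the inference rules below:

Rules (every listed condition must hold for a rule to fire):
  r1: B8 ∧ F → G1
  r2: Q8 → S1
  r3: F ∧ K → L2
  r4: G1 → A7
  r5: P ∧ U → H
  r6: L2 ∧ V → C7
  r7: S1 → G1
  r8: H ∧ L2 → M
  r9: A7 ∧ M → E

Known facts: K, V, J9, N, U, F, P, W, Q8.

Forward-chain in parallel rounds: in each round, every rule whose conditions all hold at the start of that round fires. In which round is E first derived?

Round 1 — r2, r3, r5, derive S1, L2, H.
Round 2 — r6, r7, r8, derive C7, G1, M.
Round 3 — r4, derive A7.
Round 4 — r9, derive E.
E first appears in round 4.

4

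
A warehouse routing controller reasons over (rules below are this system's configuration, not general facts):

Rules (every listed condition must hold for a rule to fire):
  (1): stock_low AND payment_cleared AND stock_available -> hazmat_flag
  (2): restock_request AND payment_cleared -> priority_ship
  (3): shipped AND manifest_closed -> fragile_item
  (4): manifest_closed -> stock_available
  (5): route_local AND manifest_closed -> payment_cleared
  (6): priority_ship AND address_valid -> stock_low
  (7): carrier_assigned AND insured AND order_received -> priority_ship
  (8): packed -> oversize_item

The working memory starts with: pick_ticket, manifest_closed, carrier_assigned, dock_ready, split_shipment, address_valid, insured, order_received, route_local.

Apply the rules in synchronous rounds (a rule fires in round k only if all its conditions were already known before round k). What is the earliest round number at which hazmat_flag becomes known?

[1] (4) [manifest_closed -> stock_available]; (5) [route_local AND manifest_closed -> payment_cleared]; (7) [carrier_assigned AND insured AND order_received -> priority_ship]. ⇒ new: stock_available, payment_cleared, priority_ship.
[2] (6) [priority_ship AND address_valid -> stock_low]. ⇒ new: stock_low.
[3] (1) [stock_low AND payment_cleared AND stock_available -> hazmat_flag]. ⇒ new: hazmat_flag.
hazmat_flag first appears in round 3.

3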